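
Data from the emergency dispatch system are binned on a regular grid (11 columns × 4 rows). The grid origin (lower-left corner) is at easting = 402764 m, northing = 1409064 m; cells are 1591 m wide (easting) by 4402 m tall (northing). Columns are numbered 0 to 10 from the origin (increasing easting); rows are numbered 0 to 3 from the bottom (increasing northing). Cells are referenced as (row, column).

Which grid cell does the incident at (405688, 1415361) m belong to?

Column index: ⌊(405688 − 402764) / 1591⌋ = ⌊1.838⌋ = 1
Row offset from origin: ⌊(1415361 − 1409064) / 4402⌋ = ⌊1.430⌋ = 1 → row 1

(1, 1)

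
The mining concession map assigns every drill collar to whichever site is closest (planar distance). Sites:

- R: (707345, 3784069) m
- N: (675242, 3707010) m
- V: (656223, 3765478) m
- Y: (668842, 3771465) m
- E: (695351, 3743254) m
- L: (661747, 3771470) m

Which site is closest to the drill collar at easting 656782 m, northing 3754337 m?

V

Squared distances to each site:
R: 3440608793.000; N: 2580616529.000; V: 124434362.000; Y: 438811984.000; E: 1610400650.000; L: 318190914.000.
Minimum at V.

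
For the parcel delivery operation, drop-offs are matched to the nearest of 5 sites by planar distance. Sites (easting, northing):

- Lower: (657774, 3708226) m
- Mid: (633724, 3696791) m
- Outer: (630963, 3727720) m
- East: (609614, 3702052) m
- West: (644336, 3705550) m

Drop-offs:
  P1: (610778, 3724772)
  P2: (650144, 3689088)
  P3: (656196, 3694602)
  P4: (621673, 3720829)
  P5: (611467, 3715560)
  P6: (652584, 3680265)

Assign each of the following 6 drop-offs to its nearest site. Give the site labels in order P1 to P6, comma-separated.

P1 → Outer (d²=416124929.00)
P2 → West (d²=304730308.00)
P3 → Lower (d²=188103460.00)
P4 → Outer (d²=133789981.00)
P5 → East (d²=185899673.00)
P6 → Mid (d²=628808276.00)

Outer, West, Lower, Outer, East, Mid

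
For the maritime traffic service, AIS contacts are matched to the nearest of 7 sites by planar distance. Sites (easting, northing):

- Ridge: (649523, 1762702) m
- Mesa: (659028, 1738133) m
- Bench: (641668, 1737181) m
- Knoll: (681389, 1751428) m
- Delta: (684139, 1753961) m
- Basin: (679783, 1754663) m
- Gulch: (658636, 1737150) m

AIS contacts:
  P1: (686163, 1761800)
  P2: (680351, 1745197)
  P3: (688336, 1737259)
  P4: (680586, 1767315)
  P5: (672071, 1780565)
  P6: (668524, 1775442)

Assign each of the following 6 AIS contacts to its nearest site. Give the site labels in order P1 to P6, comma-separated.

P1 → Delta (d²=65546497.00)
P2 → Knoll (d²=39902805.00)
P3 → Knoll (d²=249021370.00)
P4 → Basin (d²=160717913.00)
P5 → Basin (d²=730388548.00)
P6 → Ridge (d²=523345601.00)

Delta, Knoll, Knoll, Basin, Basin, Ridge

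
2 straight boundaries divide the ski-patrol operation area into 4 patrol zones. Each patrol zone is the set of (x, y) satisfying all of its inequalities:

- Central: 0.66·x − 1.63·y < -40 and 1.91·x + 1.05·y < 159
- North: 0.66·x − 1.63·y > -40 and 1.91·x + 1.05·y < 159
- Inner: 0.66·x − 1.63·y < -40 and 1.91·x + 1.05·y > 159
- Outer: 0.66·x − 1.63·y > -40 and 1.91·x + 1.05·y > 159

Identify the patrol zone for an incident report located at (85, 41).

Outer

0.66·85 − 1.63·41 = -10.730, which is > -40
1.91·85 + 1.05·41 = 205.400, which is > 159
This sign pattern matches Outer.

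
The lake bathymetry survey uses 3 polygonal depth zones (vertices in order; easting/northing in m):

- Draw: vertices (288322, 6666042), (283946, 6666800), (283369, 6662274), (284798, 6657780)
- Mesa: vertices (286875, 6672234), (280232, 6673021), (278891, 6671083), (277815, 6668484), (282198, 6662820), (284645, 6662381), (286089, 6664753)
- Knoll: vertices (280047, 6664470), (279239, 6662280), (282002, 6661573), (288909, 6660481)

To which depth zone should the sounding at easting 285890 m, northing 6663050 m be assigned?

Cast a ray rightward from (285890, 6663050). For each polygon, the edges (by vertex number in listed order) whose endpoints lie on opposite sides of northing = 6663050, where each meets that height, and whether that is right or left of the point:
Draw: 2–3 at easting≈283467.9 (left), 4–1 at easting≈287045.8 (right) → 1 crossing.
Mesa: 4–5 at easting≈282020.0 (left), 6–7 at easting≈285052.3 (left) → 0 crossings.
Knoll: 1–2 at easting≈279523.1 (left), 4–1 at easting≈283201.7 (left) → 0 crossings.
Only Draw has an odd count, so the point is inside Draw.

Draw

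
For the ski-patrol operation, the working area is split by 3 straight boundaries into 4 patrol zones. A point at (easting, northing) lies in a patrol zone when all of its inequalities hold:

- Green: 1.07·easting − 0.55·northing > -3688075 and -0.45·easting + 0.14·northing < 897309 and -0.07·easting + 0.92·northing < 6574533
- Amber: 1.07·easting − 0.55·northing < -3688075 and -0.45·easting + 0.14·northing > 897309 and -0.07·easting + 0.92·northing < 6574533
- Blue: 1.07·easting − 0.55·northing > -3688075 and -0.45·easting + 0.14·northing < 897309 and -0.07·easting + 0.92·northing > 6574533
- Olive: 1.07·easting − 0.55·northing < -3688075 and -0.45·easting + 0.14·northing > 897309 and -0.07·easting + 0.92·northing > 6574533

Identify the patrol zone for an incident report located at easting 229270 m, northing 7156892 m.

1.07·229270 − 0.55·7156892 = -3690971.700, which is < -3688075
-0.45·229270 + 0.14·7156892 = 898793.380, which is > 897309
-0.07·229270 + 0.92·7156892 = 6568291.740, which is < 6574533
This sign pattern matches Amber.

Amber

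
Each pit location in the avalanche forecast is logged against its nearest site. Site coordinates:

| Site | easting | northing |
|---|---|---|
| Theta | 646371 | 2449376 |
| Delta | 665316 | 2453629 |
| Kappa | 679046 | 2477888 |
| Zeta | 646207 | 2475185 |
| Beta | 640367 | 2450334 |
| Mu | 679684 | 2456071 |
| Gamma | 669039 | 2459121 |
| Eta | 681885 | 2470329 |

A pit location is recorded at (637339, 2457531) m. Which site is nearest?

Squared distances to each site:
Theta: 148081049.000; Delta: 797938133.000; Kappa: 2153881298.000; Zeta: 390305140.000; Beta: 60965593.000; Mu: 1795230625.000; Gamma: 1007418100.000; Eta: 2148134920.000.
Minimum at Beta.

Beta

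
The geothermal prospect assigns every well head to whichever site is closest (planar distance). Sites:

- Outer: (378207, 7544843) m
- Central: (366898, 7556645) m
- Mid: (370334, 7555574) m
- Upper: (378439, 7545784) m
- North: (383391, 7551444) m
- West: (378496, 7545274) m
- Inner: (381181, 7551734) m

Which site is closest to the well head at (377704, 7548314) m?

Upper

Squared distances to each site:
Outer: 12300850.000; Central: 186175197.000; Mid: 107024500.000; Upper: 6941125.000; North: 42138869.000; West: 9868864.000; Inner: 23785929.000.
Minimum at Upper.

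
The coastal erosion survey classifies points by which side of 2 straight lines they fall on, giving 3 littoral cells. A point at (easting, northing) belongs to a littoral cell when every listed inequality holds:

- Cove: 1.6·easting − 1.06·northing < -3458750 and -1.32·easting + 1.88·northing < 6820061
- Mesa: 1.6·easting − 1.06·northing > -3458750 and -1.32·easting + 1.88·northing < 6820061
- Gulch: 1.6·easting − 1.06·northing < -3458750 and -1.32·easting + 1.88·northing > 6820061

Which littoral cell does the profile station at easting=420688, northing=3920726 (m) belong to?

Cove

1.6·420688 − 1.06·3920726 = -3482868.760, which is < -3458750
-1.32·420688 + 1.88·3920726 = 6815656.720, which is < 6820061
This sign pattern matches Cove.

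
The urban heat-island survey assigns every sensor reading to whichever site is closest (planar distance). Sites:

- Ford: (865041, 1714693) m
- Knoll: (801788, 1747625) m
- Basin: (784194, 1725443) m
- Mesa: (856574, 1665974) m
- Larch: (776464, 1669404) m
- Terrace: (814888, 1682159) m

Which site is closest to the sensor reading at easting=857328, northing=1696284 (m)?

Ford

Squared distances to each site:
Ford: 398381650.000; Knoll: 5720589881.000; Basin: 6198829237.000; Mesa: 919264616.000; Larch: 7261520896.000; Terrace: 2000669225.000.
Minimum at Ford.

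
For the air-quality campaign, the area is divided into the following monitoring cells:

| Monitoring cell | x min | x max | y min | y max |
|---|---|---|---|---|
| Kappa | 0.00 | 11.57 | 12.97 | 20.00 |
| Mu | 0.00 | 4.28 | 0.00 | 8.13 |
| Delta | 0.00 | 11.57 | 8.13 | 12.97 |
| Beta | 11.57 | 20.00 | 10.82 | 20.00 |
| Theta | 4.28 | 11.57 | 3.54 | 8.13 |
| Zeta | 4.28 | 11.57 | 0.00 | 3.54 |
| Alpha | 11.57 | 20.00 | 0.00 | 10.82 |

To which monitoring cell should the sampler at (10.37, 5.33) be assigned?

Theta

The point has x = 10.37 and y = 5.33.
Only Theta satisfies 4.28 ≤ x ≤ 11.57 and 3.54 ≤ y ≤ 8.13.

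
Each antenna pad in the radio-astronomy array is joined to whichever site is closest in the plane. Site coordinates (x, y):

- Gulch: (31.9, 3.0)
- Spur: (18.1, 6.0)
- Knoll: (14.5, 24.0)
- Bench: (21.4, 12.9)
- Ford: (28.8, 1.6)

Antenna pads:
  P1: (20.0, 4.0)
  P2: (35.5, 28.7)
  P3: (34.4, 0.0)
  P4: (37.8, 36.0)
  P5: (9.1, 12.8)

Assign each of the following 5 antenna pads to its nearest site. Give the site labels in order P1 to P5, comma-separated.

P1 → Spur (d²=7.61)
P2 → Bench (d²=448.45)
P3 → Gulch (d²=15.25)
P4 → Knoll (d²=686.89)
P5 → Spur (d²=127.24)

Spur, Bench, Gulch, Knoll, Spur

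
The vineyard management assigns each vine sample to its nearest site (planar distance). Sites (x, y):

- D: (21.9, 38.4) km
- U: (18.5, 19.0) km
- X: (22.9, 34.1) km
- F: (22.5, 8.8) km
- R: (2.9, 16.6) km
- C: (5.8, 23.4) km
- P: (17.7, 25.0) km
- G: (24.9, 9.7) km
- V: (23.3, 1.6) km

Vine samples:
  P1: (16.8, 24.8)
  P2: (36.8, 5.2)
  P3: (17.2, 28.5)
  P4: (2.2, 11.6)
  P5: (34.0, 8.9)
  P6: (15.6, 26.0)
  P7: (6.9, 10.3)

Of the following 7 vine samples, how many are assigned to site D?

P1 → P
P2 → G
P3 → P
P4 → R
P5 → G
P6 → P
P7 → R
0 of the 7 go to D.

0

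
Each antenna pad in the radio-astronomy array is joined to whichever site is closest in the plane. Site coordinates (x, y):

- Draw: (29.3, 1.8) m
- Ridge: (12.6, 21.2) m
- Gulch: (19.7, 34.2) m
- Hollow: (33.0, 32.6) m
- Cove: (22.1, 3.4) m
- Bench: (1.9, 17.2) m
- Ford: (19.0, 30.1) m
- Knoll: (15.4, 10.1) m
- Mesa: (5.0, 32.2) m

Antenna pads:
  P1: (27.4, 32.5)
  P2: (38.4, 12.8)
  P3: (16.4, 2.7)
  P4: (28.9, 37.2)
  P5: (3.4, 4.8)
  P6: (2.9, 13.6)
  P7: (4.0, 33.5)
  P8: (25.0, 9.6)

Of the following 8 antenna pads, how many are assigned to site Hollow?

P1 → Hollow
P2 → Draw
P3 → Cove
P4 → Hollow
P5 → Bench
P6 → Bench
P7 → Mesa
P8 → Cove
2 of the 8 go to Hollow.

2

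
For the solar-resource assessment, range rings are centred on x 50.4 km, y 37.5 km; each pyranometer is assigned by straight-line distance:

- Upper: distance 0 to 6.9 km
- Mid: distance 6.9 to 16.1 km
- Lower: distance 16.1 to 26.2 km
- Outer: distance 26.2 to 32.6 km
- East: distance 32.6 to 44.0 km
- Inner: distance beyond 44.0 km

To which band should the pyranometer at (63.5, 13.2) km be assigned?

Outer

Distance = √((63.5−50.4)² + (13.2−37.5)²) = √(171.610 + 590.490) = 27.606 km.
26.2 ≤ 27.606 < 32.6 → Outer.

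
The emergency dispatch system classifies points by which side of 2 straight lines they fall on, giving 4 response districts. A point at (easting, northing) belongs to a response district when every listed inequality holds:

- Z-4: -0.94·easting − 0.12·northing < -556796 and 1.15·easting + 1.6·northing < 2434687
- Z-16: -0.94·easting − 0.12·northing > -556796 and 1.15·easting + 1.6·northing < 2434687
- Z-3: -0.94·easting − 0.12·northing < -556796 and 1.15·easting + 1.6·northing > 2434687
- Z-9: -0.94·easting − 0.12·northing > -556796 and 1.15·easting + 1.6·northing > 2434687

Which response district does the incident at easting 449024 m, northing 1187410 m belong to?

-0.94·449024 − 0.12·1187410 = -564571.760, which is < -556796
1.15·449024 + 1.6·1187410 = 2416233.600, which is < 2434687
This sign pattern matches Z-4.

Z-4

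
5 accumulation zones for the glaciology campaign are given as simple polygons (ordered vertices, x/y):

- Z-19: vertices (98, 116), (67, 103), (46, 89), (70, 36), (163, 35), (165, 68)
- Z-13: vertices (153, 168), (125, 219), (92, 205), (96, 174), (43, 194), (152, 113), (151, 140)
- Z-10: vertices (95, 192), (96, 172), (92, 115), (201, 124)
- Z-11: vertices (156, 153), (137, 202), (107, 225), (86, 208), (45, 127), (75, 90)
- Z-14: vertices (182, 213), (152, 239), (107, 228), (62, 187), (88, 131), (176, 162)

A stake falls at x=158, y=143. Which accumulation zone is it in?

Z-10

Cast a ray rightward from (158, 143). For each polygon, the edges (by vertex number in listed order) whose endpoints lie on opposite sides of y = 143, where each meets that height, and whether that is right or left of the point:
Z-19: no edge straddles that height → 0 crossings.
Z-13: 5–6 at x≈111.6 (left), 7–1 at x≈151.2 (left) → 0 crossings.
Z-10: 2–3 at x≈94.0 (left), 4–1 at x≈171.4 (right) → 1 crossing.
Z-11: 4–5 at x≈53.1 (left), 6–1 at x≈143.1 (left) → 0 crossings.
Z-14: 4–5 at x≈82.4 (left), 5–6 at x≈122.1 (left) → 0 crossings.
Only Z-10 has an odd count, so the point is inside Z-10.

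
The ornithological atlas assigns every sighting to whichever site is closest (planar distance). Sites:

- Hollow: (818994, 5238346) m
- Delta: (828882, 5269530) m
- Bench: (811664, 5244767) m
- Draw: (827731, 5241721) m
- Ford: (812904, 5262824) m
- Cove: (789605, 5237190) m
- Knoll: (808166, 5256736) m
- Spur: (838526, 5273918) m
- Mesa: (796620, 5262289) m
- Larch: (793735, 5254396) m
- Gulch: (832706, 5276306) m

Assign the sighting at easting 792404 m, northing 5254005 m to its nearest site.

Larch

Squared distances to each site:
Hollow: 952232381.000; Delta: 1571670109.000; Bench: 456288244.000; Draw: 1398893585.000; Ford: 498024761.000; Cove: 290578626.000; Knoll: 255899005.000; Spur: 2523766453.000; Mesa: 86399312.000; Larch: 1924442.000; Gulch: 2121585805.000.
Minimum at Larch.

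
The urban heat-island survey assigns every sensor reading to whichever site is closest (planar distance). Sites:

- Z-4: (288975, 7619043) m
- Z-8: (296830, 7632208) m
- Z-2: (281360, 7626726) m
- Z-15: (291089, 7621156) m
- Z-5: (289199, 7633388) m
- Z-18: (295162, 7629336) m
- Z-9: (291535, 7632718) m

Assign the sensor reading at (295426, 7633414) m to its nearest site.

Squared distances to each site:
Z-4: 248141042.000; Z-8: 3425652.000; Z-2: 242581700.000; Z-15: 169068133.000; Z-5: 38776205.000; Z-18: 16699780.000; Z-9: 15624297.000.
Minimum at Z-8.

Z-8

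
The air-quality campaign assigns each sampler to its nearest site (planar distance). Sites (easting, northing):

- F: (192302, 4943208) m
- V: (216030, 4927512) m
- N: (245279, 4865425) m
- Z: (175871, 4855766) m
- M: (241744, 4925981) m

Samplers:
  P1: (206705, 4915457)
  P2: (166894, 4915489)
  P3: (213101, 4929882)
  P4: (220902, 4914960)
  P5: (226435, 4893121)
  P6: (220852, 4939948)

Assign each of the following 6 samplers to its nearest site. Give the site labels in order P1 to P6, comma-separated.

V, F, V, V, N, V

P1 → V (d²=232278650.00)
P2 → F (d²=1413909425.00)
P3 → V (d²=14195941.00)
P4 → V (d²=181289088.00)
P5 → N (d²=1122164752.00)
P6 → V (d²=177905780.00)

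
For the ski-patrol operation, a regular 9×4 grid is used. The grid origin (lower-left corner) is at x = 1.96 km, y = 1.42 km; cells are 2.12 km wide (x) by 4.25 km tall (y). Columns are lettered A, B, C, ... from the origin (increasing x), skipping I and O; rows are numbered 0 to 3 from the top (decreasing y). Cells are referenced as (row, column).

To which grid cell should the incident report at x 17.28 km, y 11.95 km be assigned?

(1, H)

Column index: ⌊(17.28 − 1.96) / 2.12⌋ = ⌊7.226⌋ = 7 → column H
Row offset from origin: ⌊(11.95 − 1.42) / 4.25⌋ = ⌊2.478⌋ = 2 → row 1 (counted from top)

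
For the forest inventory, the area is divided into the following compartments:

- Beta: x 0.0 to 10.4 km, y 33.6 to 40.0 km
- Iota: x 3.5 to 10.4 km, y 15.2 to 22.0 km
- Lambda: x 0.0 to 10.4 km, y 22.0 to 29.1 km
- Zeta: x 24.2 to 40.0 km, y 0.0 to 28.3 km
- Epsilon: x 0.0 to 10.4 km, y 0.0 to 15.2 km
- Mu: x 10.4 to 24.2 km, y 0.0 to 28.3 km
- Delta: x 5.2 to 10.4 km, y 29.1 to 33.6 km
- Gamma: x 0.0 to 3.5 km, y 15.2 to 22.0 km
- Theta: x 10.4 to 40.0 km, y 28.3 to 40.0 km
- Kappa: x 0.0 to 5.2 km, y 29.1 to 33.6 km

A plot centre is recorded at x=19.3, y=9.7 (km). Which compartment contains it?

Mu

The point has x = 19.3 and y = 9.7.
Only Mu satisfies 10.4 ≤ x ≤ 24.2 and 0.0 ≤ y ≤ 28.3.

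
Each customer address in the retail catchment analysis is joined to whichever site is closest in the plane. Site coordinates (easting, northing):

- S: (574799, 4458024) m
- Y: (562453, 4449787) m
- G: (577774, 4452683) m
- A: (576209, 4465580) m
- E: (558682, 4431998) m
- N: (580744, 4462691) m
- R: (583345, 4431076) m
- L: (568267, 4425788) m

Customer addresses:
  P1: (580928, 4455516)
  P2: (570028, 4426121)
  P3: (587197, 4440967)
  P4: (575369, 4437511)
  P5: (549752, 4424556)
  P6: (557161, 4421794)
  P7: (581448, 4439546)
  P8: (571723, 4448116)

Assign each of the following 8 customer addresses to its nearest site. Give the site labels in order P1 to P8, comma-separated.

G, L, R, R, E, E, R, G

P1 → G (d²=17973605.00)
P2 → L (d²=3212010.00)
P3 → R (d²=112669785.00)
P4 → R (d²=105025801.00)
P5 → E (d²=135128264.00)
P6 → E (d²=106435057.00)
P7 → R (d²=75339509.00)
P8 → G (d²=57472090.00)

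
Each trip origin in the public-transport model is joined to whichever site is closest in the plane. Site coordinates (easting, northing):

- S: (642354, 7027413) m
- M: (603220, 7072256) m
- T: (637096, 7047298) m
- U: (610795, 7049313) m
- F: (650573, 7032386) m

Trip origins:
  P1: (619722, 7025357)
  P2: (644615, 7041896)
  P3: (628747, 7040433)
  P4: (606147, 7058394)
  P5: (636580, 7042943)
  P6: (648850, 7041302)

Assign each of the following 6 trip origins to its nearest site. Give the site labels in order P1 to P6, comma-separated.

P1 → S (d²=516434560.00)
P2 → T (d²=85716965.00)
P3 → T (d²=116834026.00)
P4 → U (d²=104068465.00)
P5 → T (d²=19232281.00)
P6 → F (d²=82463785.00)

S, T, T, U, T, F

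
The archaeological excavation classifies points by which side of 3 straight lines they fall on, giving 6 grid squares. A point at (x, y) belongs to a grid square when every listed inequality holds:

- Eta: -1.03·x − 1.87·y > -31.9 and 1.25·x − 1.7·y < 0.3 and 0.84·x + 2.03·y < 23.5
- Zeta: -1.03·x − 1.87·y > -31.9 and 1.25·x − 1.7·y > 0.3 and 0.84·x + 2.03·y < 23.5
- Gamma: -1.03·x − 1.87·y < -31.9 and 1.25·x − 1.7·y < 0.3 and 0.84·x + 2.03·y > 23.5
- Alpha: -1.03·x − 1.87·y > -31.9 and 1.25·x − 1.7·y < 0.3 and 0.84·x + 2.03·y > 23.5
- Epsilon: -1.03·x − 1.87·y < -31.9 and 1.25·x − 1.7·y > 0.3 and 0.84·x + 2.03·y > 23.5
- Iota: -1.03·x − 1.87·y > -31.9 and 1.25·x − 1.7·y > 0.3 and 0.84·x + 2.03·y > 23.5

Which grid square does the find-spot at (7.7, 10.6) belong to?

-1.03·7.7 − 1.87·10.6 = -27.753, which is > -31.9
1.25·7.7 − 1.7·10.6 = -8.395, which is < 0.3
0.84·7.7 + 2.03·10.6 = 27.986, which is > 23.5
This sign pattern matches Alpha.

Alpha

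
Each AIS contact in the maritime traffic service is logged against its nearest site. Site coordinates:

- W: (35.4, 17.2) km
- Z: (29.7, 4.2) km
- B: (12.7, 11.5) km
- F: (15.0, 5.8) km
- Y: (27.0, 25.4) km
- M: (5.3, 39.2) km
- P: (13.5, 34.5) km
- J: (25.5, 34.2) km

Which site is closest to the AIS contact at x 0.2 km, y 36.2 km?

Squared distances to each site:
W: 1600.040; Z: 1894.250; B: 766.340; F: 1143.200; Y: 834.880; M: 35.010; P: 179.780; J: 644.090.
Minimum at M.

M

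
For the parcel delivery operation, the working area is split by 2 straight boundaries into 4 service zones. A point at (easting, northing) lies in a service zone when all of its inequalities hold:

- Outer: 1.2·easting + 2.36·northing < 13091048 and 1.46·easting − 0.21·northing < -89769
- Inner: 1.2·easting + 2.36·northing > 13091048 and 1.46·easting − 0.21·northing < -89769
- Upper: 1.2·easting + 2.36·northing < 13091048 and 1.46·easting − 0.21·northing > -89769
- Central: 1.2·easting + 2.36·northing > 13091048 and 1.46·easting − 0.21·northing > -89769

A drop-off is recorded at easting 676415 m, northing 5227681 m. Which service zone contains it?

1.2·676415 + 2.36·5227681 = 13149025.160, which is > 13091048
1.46·676415 − 0.21·5227681 = -110247.110, which is < -89769
This sign pattern matches Inner.

Inner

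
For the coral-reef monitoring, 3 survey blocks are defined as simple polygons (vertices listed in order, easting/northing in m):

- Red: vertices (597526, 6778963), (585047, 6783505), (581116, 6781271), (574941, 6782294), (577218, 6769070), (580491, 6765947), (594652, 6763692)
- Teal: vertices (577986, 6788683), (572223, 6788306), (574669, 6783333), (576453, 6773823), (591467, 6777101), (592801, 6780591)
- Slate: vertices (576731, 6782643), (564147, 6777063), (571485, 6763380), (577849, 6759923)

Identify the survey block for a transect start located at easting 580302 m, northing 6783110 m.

Cast a ray rightward from (580302, 6783110). For each polygon, the edges (by vertex number in listed order) whose endpoints lie on opposite sides of northing = 6783110, where each meets that height, and whether that is right or left of the point:
Red: 1–2 at easting≈586132.2 (right), 2–3 at easting≈584351.9 (right) → 2 crossings.
Teal: 3–4 at easting≈574710.8 (left), 6–1 at easting≈588189.2 (right) → 1 crossing.
Slate: no edge straddles that height → 0 crossings.
Only Teal has an odd count, so the point is inside Teal.

Teal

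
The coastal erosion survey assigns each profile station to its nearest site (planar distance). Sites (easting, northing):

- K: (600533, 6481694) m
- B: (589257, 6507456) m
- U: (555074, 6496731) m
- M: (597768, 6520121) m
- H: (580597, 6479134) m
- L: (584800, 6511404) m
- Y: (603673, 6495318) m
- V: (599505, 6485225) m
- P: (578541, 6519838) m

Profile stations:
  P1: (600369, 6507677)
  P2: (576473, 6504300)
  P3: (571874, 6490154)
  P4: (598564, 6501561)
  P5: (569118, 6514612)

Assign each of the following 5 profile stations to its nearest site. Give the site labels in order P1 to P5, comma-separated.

B, L, H, Y, P

P1 → B (d²=123525385.00)
P2 → L (d²=119805745.00)
P3 → H (d²=197531129.00)
P4 → Y (d²=65076930.00)
P5 → P (d²=116104005.00)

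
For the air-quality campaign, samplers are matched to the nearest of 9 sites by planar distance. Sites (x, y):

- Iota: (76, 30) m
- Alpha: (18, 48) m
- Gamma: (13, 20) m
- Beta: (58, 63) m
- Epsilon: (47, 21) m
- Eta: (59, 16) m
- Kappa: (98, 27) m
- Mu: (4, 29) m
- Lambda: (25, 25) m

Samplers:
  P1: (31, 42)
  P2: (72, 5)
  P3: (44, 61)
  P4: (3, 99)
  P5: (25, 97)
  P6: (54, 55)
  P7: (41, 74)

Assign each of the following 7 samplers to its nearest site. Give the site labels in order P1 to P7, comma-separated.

P1 → Alpha (d²=205.00)
P2 → Eta (d²=290.00)
P3 → Beta (d²=200.00)
P4 → Alpha (d²=2826.00)
P5 → Beta (d²=2245.00)
P6 → Beta (d²=80.00)
P7 → Beta (d²=410.00)

Alpha, Eta, Beta, Alpha, Beta, Beta, Beta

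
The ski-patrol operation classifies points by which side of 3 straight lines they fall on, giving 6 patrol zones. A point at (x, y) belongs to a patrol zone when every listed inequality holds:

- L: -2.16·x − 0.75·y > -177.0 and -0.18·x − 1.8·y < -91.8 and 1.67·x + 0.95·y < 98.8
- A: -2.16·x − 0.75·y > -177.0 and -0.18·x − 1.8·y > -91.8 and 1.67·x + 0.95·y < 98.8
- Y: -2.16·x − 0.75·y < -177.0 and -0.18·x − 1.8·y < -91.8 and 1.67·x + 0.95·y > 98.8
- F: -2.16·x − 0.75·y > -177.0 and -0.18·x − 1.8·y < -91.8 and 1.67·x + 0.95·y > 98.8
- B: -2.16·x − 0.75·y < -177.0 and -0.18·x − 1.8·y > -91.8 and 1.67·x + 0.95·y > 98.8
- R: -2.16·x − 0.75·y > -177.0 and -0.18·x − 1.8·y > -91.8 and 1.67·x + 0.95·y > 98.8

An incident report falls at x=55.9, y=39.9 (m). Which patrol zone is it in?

-2.16·55.9 − 0.75·39.9 = -150.669, which is > -177.0
-0.18·55.9 − 1.8·39.9 = -81.882, which is > -91.8
1.67·55.9 + 0.95·39.9 = 131.258, which is > 98.8
This sign pattern matches R.

R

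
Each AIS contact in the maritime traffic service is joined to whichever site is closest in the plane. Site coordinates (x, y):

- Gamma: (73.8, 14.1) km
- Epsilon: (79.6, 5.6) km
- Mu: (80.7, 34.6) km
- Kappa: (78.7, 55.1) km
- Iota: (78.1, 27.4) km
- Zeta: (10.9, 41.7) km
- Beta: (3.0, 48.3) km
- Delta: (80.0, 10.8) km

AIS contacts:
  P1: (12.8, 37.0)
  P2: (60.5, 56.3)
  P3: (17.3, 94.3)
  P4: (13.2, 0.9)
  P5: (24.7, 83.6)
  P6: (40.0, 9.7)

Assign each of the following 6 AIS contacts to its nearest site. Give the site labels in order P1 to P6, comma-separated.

Zeta, Kappa, Beta, Zeta, Beta, Gamma

P1 → Zeta (d²=25.70)
P2 → Kappa (d²=332.68)
P3 → Beta (d²=2320.49)
P4 → Zeta (d²=1669.93)
P5 → Beta (d²=1716.98)
P6 → Gamma (d²=1161.80)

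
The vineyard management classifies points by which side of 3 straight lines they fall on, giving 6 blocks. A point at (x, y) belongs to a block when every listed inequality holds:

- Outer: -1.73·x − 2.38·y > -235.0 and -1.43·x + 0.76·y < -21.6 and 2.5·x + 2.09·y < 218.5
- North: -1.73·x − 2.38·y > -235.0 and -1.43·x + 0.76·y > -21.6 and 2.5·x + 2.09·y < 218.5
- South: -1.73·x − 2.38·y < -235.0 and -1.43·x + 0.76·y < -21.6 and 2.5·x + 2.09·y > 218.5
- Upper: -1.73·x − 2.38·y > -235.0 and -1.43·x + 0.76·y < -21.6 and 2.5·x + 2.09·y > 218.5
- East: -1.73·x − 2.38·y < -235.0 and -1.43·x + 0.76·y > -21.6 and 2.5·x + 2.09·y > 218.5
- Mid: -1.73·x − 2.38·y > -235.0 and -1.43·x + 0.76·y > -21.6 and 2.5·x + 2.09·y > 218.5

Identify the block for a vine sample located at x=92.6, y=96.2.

South

-1.73·92.6 − 2.38·96.2 = -389.154, which is < -235.0
-1.43·92.6 + 0.76·96.2 = -59.306, which is < -21.6
2.5·92.6 + 2.09·96.2 = 432.558, which is > 218.5
This sign pattern matches South.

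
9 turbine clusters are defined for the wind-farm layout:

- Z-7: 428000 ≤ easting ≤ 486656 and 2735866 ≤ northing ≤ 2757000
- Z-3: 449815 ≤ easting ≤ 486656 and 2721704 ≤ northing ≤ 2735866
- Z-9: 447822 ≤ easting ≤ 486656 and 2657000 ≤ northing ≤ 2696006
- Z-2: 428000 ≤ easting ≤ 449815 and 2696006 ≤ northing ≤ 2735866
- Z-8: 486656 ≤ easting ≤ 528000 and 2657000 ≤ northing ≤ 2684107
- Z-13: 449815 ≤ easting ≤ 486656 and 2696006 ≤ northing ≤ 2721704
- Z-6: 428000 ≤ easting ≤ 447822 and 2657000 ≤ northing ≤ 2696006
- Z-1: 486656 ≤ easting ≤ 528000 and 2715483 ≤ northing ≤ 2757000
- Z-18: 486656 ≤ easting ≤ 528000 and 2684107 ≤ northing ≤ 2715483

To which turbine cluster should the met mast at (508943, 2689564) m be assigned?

Z-18

The point has easting = 508943 and northing = 2689564.
Only Z-18 satisfies 486656 ≤ easting ≤ 528000 and 2684107 ≤ northing ≤ 2715483.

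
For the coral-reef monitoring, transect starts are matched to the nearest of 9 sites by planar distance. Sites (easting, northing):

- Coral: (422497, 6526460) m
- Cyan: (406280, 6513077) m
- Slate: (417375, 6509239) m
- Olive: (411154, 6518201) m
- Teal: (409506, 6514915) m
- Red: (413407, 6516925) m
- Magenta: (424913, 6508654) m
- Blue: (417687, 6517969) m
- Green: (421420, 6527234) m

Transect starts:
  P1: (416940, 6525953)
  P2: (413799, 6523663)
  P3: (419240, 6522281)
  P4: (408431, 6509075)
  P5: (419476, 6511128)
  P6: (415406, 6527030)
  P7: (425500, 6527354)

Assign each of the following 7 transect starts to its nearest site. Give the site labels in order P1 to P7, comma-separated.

Green, Olive, Blue, Cyan, Slate, Green, Coral

P1 → Green (d²=21711361.00)
P2 → Olive (d²=36829469.00)
P3 → Blue (d²=21005153.00)
P4 → Cyan (d²=20642805.00)
P5 → Slate (d²=7982522.00)
P6 → Green (d²=36209812.00)
P7 → Coral (d²=9817245.00)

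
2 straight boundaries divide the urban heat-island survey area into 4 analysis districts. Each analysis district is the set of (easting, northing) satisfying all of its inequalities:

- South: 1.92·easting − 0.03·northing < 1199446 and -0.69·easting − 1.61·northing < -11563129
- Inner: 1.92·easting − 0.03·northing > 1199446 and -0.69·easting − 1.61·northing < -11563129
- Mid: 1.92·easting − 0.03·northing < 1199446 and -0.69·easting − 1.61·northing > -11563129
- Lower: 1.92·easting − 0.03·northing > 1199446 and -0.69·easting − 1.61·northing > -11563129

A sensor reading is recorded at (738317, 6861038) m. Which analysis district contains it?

Lower

1.92·738317 − 0.03·6861038 = 1211737.500, which is > 1199446
-0.69·738317 − 1.61·6861038 = -11555709.910, which is > -11563129
This sign pattern matches Lower.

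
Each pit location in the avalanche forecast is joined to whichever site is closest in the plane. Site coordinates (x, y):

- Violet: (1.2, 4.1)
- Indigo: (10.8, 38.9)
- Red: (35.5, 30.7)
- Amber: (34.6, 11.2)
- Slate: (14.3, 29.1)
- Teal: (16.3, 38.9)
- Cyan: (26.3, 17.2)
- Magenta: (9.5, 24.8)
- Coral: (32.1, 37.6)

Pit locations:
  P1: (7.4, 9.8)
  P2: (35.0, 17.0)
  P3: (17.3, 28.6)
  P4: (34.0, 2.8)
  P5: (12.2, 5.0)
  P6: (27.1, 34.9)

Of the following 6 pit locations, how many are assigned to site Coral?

1

P1 → Violet
P2 → Amber
P3 → Slate
P4 → Amber
P5 → Violet
P6 → Coral
1 of the 6 goes to Coral.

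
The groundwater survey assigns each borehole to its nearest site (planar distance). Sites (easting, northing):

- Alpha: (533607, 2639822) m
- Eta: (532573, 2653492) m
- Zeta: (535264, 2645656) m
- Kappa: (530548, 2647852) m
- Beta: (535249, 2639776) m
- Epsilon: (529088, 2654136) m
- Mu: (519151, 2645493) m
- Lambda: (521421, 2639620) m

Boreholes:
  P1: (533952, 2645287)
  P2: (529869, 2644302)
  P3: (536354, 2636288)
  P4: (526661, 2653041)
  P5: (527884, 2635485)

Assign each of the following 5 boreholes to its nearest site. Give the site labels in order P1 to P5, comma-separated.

P1 → Zeta (d²=1857505.00)
P2 → Kappa (d²=13063541.00)
P3 → Beta (d²=13387169.00)
P4 → Epsilon (d²=7089354.00)
P5 → Alpha (d²=51562298.00)

Zeta, Kappa, Beta, Epsilon, Alpha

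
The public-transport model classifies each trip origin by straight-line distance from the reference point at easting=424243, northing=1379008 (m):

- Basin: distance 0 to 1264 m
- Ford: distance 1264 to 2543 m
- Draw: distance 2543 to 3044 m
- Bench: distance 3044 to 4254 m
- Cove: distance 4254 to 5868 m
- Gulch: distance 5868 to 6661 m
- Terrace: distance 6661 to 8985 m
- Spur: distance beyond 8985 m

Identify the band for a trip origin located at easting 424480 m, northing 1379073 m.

Basin

Distance = √((424480−424243)² + (1379073−1379008)²) = √(56169.000 + 4225.000) = 245.752 m.
0 ≤ 245.752 < 1264 → Basin.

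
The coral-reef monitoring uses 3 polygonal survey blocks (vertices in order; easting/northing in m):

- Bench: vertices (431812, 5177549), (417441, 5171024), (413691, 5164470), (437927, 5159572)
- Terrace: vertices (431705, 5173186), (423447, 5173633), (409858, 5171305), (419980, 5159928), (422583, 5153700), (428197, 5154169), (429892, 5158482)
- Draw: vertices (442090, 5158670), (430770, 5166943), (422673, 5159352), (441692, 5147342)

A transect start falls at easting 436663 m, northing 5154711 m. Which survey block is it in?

Draw

Cast a ray rightward from (436663, 5154711). For each polygon, the edges (by vertex number in listed order) whose endpoints lie on opposite sides of northing = 5154711, where each meets that height, and whether that is right or left of the point:
Bench: no edge straddles that height → 0 crossings.
Terrace: 4–5 at easting≈422160.5 (left), 6–7 at easting≈428410.0 (left) → 0 crossings.
Draw: 3–4 at easting≈430022.5 (left), 4–1 at easting≈441950.9 (right) → 1 crossing.
Only Draw has an odd count, so the point is inside Draw.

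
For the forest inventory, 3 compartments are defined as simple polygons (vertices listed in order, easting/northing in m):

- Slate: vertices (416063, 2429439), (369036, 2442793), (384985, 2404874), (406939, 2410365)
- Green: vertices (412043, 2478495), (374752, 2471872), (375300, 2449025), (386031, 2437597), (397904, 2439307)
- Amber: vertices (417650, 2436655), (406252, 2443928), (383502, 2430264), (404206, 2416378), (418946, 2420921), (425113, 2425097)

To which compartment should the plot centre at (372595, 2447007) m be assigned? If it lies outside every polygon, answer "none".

Cast a ray rightward from (372595, 2447007). For each polygon, the edges (by vertex number in listed order) whose endpoints lie on opposite sides of northing = 2447007, where each meets that height, and whether that is right or left of the point:
Slate: no edge straddles that height → 0 crossings.
Green: 3–4 at easting≈377194.9 (right), 5–1 at easting≈400682.2 (right) → 2 crossings.
Amber: no edge straddles that height → 0 crossings.
All counts are even, so the point lies outside every listed polygon.

none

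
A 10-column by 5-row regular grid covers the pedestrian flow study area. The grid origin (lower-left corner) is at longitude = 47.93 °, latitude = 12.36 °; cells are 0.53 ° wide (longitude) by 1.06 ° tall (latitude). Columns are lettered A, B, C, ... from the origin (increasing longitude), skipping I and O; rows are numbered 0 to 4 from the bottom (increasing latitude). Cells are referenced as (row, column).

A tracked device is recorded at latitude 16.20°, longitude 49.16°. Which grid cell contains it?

(3, C)

Column index: ⌊(49.16 − 47.93) / 0.53⌋ = ⌊2.321⌋ = 2 → column C
Row offset from origin: ⌊(16.20 − 12.36) / 1.06⌋ = ⌊3.623⌋ = 3 → row 3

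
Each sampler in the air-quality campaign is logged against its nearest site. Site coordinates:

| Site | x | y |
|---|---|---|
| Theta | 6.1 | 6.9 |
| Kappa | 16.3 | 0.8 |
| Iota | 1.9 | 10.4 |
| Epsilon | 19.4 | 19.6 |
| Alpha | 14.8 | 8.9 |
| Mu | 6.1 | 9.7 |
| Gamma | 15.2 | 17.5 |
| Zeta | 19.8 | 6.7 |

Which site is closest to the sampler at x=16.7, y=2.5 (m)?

Kappa

Squared distances to each site:
Theta: 131.720; Kappa: 3.050; Iota: 281.450; Epsilon: 299.700; Alpha: 44.570; Mu: 164.200; Gamma: 227.250; Zeta: 27.250.
Minimum at Kappa.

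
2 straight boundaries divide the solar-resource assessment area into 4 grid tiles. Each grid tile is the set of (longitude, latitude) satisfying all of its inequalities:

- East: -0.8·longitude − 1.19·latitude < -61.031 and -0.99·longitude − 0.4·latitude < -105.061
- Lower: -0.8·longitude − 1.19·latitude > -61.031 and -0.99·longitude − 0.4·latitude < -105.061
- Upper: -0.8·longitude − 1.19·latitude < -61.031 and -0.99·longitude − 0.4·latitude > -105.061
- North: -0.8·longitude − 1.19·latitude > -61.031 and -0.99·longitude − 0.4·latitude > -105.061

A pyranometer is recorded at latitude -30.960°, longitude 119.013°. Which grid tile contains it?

Lower

-0.8·119.013 − 1.19·-30.960 = -58.368, which is > -61.031
-0.99·119.013 − 0.4·-30.960 = -105.439, which is < -105.061
This sign pattern matches Lower.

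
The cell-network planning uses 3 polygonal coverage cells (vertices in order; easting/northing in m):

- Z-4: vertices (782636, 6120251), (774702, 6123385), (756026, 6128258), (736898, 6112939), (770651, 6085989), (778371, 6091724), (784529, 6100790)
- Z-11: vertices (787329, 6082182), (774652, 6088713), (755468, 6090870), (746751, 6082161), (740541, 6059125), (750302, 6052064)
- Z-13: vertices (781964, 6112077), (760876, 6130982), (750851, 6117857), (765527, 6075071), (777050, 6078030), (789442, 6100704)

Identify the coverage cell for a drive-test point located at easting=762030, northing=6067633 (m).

Z-11

Cast a ray rightward from (762030, 6067633). For each polygon, the edges (by vertex number in listed order) whose endpoints lie on opposite sides of northing = 6067633, where each meets that height, and whether that is right or left of the point:
Z-4: no edge straddles that height → 0 crossings.
Z-11: 4–5 at easting≈742834.6 (left), 6–1 at easting≈769442.5 (right) → 1 crossing.
Z-13: no edge straddles that height → 0 crossings.
Only Z-11 has an odd count, so the point is inside Z-11.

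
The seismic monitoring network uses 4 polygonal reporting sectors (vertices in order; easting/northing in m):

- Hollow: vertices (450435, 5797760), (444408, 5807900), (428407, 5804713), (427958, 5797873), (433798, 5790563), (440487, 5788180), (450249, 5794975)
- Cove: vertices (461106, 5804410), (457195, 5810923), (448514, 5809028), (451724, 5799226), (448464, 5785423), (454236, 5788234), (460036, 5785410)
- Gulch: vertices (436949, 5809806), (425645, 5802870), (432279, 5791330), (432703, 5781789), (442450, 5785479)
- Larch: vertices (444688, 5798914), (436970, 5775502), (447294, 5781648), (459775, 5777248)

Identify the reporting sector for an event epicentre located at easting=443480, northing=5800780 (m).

Hollow

Cast a ray rightward from (443480, 5800780). For each polygon, the edges (by vertex number in listed order) whose endpoints lie on opposite sides of northing = 5800780, where each meets that height, and whether that is right or left of the point:
Hollow: 1–2 at easting≈448640.0 (right), 3–4 at easting≈428148.8 (left) → 1 crossing.
Cove: 3–4 at easting≈451215.1 (right), 7–1 at easting≈460901.6 (right) → 2 crossings.
Gulch: 2–3 at easting≈426846.5 (left), 5–1 at easting≈438990.0 (left) → 0 crossings.
Larch: no edge straddles that height → 0 crossings.
Only Hollow has an odd count, so the point is inside Hollow.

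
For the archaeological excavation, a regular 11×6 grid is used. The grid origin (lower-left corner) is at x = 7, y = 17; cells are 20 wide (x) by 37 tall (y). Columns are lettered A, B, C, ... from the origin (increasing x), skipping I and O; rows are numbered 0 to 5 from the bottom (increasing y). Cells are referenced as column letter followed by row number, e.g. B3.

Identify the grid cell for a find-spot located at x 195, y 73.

Column index: ⌊(195 − 7) / 20⌋ = ⌊9.400⌋ = 9 → column K
Row offset from origin: ⌊(73 − 17) / 37⌋ = ⌊1.514⌋ = 1 → row 1

K1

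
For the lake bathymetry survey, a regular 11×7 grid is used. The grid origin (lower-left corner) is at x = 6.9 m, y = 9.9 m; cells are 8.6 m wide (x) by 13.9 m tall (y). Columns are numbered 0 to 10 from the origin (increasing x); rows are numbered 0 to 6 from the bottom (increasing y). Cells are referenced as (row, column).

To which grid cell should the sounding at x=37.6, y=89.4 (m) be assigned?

(5, 3)

Column index: ⌊(37.6 − 6.9) / 8.6⌋ = ⌊3.570⌋ = 3
Row offset from origin: ⌊(89.4 − 9.9) / 13.9⌋ = ⌊5.719⌋ = 5 → row 5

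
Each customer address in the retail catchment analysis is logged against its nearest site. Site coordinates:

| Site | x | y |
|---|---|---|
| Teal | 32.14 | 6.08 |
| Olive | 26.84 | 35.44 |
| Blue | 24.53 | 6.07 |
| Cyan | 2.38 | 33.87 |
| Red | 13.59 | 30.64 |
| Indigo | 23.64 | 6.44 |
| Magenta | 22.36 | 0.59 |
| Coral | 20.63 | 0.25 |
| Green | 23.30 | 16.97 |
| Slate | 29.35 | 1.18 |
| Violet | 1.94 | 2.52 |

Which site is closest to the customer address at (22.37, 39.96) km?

Olive

Squared distances to each site:
Teal: 1243.307; Olive: 40.411; Blue: 1153.198; Cyan: 436.688; Red: 163.951; Indigo: 1125.203; Magenta: 1549.997; Coral: 1579.912; Green: 529.405; Slate: 1552.609; Violet: 1819.138.
Minimum at Olive.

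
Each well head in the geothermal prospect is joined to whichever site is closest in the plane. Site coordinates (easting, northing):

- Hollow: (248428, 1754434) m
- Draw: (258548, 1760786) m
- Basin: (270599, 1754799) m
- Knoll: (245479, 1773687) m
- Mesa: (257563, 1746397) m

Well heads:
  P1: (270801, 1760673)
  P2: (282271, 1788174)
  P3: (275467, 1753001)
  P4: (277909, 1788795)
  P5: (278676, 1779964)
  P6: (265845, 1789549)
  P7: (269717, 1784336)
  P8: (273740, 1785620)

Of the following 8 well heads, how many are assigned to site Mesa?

0

P1 → Basin
P2 → Basin
P3 → Basin
P4 → Draw
P5 → Basin
P6 → Knoll
P7 → Draw
P8 → Draw
0 of the 8 go to Mesa.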